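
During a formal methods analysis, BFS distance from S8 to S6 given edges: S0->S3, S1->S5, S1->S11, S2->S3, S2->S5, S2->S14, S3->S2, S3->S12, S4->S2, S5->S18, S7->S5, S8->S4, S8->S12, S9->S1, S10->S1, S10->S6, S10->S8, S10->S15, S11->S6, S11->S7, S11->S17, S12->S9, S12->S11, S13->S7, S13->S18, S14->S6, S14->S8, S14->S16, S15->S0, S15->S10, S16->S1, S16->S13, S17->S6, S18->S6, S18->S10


BFS layer-by-layer from S8:
  dist 0: {S8}
  dist 1: {S4, S12}
  dist 2: {S2, S9, S11}
  dist 3: {S1, S3, S5, S6, S7, S14, S17}
  -> S6 reached at distance 3
Shortest path length = 3

3


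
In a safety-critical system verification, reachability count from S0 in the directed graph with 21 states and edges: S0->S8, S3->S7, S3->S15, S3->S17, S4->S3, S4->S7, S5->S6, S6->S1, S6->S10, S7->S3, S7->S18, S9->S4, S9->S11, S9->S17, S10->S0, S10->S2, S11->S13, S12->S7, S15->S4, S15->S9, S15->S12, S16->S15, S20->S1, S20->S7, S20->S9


BFS from S0:
  layer 0: {S0}
  layer 1: {S8}
Reachable set: {S0, S8}
Count = 2

2


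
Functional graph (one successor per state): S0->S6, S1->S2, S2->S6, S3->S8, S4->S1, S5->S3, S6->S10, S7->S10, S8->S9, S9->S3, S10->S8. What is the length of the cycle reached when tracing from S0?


Trace from S0 until a state repeats:
  S0 -> S6 -> S10 -> S8 -> S9 -> S3 -> S8
S8 first seen at step 3, revisited at step 6.
Cycle length = 6 - 3 = 3

3


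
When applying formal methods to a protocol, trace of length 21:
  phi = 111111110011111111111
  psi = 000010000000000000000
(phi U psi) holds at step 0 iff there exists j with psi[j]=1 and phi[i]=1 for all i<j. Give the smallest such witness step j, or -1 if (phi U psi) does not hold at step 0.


(phi U psi) at 0: need smallest j with psi[j]=1 and phi[i]=1 for all i in [0,j).
Scan from step 0:
  step 0: phi=1, psi=0 -> continue
  step 1: phi=1, psi=0 -> continue
  step 2: phi=1, psi=0 -> continue
  step 3: phi=1, psi=0 -> continue
  step 4: psi=1 and phi held for [0,4) -> witness found
Witness step = 4

4


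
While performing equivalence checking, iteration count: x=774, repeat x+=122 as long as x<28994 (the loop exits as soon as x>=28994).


Step 1: x goes from 774 toward 28994 by 122; the body runs while x<28994, so iterations = ceil((bound-start)/step)
Step 2: Distance=28220
Step 3: ceil(28220/122)=232

232


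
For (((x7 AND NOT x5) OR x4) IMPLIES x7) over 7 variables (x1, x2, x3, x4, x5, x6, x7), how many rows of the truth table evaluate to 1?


Formula: (((x7 AND NOT x5) OR x4) IMPLIES x7) over 7 vars (128 rows)
Evaluate each row (x1, x2, x3, x4, x5, x6, x7 as bits, MSB first):
  row 0 [0000000]: (((0 AND NOT 0) OR 0) IMPLIES 0) -> 1
  row 1 [0000001]: (((1 AND NOT 0) OR 0) IMPLIES 1) -> 1
  row 2 [0000010]: (((0 AND NOT 0) OR 0) IMPLIES 0) -> 1
  row 3 [0000011]: (((1 AND NOT 0) OR 0) IMPLIES 1) -> 1
  row 4 [0000100]: (((0 AND NOT 1) OR 0) IMPLIES 0) -> 1
  (every remaining row is evaluated the same way; all 128 results are listed next)
Full result column, 8 rows per line (x1,x2,x3,x4 fixed per line; x5,x6,x7 runs 000..111 left to right):
  rows 0-7 [x1,x2,x3,x4=0000]: 11111111  (ones: 8)
  rows 8-15 [x1,x2,x3,x4=0001]: 01010101  (ones: 4)
  rows 16-23 [x1,x2,x3,x4=0010]: 11111111  (ones: 8)
  rows 24-31 [x1,x2,x3,x4=0011]: 01010101  (ones: 4)
  rows 32-39 [x1,x2,x3,x4=0100]: 11111111  (ones: 8)
  rows 40-47 [x1,x2,x3,x4=0101]: 01010101  (ones: 4)
  rows 48-55 [x1,x2,x3,x4=0110]: 11111111  (ones: 8)
  rows 56-63 [x1,x2,x3,x4=0111]: 01010101  (ones: 4)
  rows 64-71 [x1,x2,x3,x4=1000]: 11111111  (ones: 8)
  rows 72-79 [x1,x2,x3,x4=1001]: 01010101  (ones: 4)
  rows 80-87 [x1,x2,x3,x4=1010]: 11111111  (ones: 8)
  rows 88-95 [x1,x2,x3,x4=1011]: 01010101  (ones: 4)
  rows 96-103 [x1,x2,x3,x4=1100]: 11111111  (ones: 8)
  rows 104-111 [x1,x2,x3,x4=1101]: 01010101  (ones: 4)
  rows 112-119 [x1,x2,x3,x4=1110]: 11111111  (ones: 8)
  rows 120-127 [x1,x2,x3,x4=1111]: 01010101  (ones: 4)
Count of 1-rows = 8+4+8+4+8+4+8+4+8+4+8+4+8+4+8+4 = 96

96


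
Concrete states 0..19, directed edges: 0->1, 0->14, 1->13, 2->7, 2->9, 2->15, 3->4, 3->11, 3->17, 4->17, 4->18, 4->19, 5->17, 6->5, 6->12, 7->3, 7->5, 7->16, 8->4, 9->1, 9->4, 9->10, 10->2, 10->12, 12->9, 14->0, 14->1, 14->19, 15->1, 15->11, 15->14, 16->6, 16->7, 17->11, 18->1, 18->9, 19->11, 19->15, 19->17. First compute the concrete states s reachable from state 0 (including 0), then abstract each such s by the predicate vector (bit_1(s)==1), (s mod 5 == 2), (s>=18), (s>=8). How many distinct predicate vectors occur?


BFS from 0:
Concrete reachable: {0, 1, 11, 13, 14, 15, 17, 19}
Abstract via predicates (bit_1(s)==1), (s mod 5 == 2), (s>=18), (s>=8):
  (0,0,0,0) <- {0, 1}
  (0,0,0,1) <- {13}
  (0,1,0,1) <- {17}
  (1,0,0,1) <- {11, 14, 15}
  (1,0,1,1) <- {19}
Distinct abstract states = 5

5


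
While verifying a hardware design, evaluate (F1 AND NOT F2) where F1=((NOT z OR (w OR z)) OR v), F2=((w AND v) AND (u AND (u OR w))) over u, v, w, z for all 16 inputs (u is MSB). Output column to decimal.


F1 = ((NOT z OR (w OR z)) OR v)
F2 = ((w AND v) AND (u AND (u OR w)))
Counterexample to F1=>F2 is where F1=1 and F2=0.
Evaluate each row (bits = u,v,w,z, MSB first):
  row 0 [0000]: F1=1 F2=0 -> F1&~F2 -> 1
  row 1 [0001]: F1=1 F2=0 -> F1&~F2 -> 1
  row 2 [0010]: F1=1 F2=0 -> F1&~F2 -> 1
  row 3 [0011]: F1=1 F2=0 -> F1&~F2 -> 1
  row 4 [0100]: F1=1 F2=0 -> F1&~F2 -> 1
  row 5 [0101]: F1=1 F2=0 -> F1&~F2 -> 1
  row 6 [0110]: F1=1 F2=0 -> F1&~F2 -> 1
  row 7 [0111]: F1=1 F2=0 -> F1&~F2 -> 1
  row 8 [1000]: F1=1 F2=0 -> F1&~F2 -> 1
  row 9 [1001]: F1=1 F2=0 -> F1&~F2 -> 1
  row 10 [1010]: F1=1 F2=0 -> F1&~F2 -> 1
  row 11 [1011]: F1=1 F2=0 -> F1&~F2 -> 1
  row 12 [1100]: F1=1 F2=0 -> F1&~F2 -> 1
  row 13 [1101]: F1=1 F2=0 -> F1&~F2 -> 1
  row 14 [1110]: F1=1 F2=1 -> F1&~F2 -> 0
  row 15 [1111]: F1=1 F2=1 -> F1&~F2 -> 0
Full result column, 4 rows per line (u,v fixed per line; w,z runs 00..11 left to right):
  rows 0-3 [u,v=00]: 1111  = hex F
  rows 4-7 [u,v=01]: 1111  = hex F
  rows 8-11 [u,v=10]: 1111  = hex F
  rows 12-15 [u,v=11]: 1100  = hex C
Counterexample vector (row 0 .. row 15) = 1111111111111100
Output column grouped in 4s = 1111 1111 1111 1100 = 0xFFFC
Convert to decimal digit by digit (value = value*16 + digit):
  F -> 15
  15*16 + 15 (F) = 255
  255*16 + 15 (F) = 4095
  4095*16 + 12 (C) = 65532
Decimal = 65532

65532


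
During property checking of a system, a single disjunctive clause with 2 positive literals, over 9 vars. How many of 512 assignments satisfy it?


Step 1: Total=2^9=512
Step 2: Unsat when all 2 false: 2^7=128
Step 3: Sat=512-128=384

384


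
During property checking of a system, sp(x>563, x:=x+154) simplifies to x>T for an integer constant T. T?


Formula: sp(P, x:=E) = exists old_x. (x = E[old_x/x]) AND P[old_x/x] (old_x is the value of x before the assignment; eliminate old_x by solving x = E[old_x/x] for old_x)
Step 1: Precondition P: x>563, i.e. old_x > 563
Step 2: Assignment gives x = old_x + 154, so old_x = x - 154
Step 3: Substitute into P: x - 154 > 563
Step 4: Simplify: x > 563+154 = 717

717


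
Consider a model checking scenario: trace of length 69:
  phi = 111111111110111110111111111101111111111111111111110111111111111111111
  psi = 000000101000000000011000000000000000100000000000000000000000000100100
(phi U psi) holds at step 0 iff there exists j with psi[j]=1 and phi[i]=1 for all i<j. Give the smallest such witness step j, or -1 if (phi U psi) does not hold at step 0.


(phi U psi) at 0: need smallest j with psi[j]=1 and phi[i]=1 for all i in [0,j).
Scan from step 0:
  step 0: phi=1, psi=0 -> continue
  step 1: phi=1, psi=0 -> continue
  step 2: phi=1, psi=0 -> continue
  step 3: phi=1, psi=0 -> continue
  step 6: psi=1 and phi held for [0,6) -> witness found
Witness step = 6

6


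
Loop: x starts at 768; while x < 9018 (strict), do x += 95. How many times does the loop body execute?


Step 1: x goes from 768 toward 9018 by 95; the body runs while x<9018, so iterations = ceil((bound-start)/step)
Step 2: Distance=8250
Step 3: ceil(8250/95)=87

87


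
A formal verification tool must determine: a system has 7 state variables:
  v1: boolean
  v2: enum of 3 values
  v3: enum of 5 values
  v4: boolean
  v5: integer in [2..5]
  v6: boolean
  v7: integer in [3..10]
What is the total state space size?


State space = product of domain sizes of all variables.
Domain sizes:
  v1 (boolean): 2
  v2 (enum of 3 values): 3
  v3 (enum of 5 values): 5
  v4 (boolean): 2
  v5 (integer in [2..5]): 4
  v6 (boolean): 2
  v7 (integer in [3..10]): 8
Product = 2 * 3 * 5 * 2 * 4 * 2 * 8 = 3840

3840


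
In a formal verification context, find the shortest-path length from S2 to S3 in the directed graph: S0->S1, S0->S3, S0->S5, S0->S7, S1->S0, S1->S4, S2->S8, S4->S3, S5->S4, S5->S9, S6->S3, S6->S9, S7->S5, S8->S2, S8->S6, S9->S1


BFS layer-by-layer from S2:
  dist 0: {S2}
  dist 1: {S8}
  dist 2: {S6}
  dist 3: {S3, S9}
  -> S3 reached at distance 3
Shortest path length = 3

3


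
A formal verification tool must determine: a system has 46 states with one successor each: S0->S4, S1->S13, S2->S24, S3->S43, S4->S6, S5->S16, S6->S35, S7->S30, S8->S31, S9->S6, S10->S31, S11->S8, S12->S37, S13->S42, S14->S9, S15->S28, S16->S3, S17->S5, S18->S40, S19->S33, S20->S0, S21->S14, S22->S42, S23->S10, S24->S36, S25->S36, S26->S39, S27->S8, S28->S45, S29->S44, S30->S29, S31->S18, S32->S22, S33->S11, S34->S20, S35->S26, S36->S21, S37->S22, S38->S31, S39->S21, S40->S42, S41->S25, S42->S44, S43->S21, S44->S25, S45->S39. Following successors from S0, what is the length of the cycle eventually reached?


Trace from S0 until a state repeats:
  S0 -> S4 -> S6 -> S35 -> S26 -> S39 -> S21 -> S14 -> S9 -> S6
S6 first seen at step 2, revisited at step 9.
Cycle length = 9 - 2 = 7

7


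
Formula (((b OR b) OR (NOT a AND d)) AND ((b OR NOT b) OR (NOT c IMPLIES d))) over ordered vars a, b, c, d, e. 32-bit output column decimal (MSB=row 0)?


Formula: (((b OR b) OR (NOT a AND d)) AND ((b OR NOT b) OR (NOT c IMPLIES d))) over a, b, c, d, e (32 rows)
Evaluate each row (bits = a,b,c,d,e, MSB first):
  row 0 [00000]: (((0 OR 0) OR (NOT 0 AND 0)) AND ((0 OR NOT 0) OR (NOT 0 IMPLIES 0))) -> 0
  row 1 [00001]: (((0 OR 0) OR (NOT 0 AND 0)) AND ((0 OR NOT 0) OR (NOT 0 IMPLIES 0))) -> 0
  row 2 [00010]: (((0 OR 0) OR (NOT 0 AND 1)) AND ((0 OR NOT 0) OR (NOT 0 IMPLIES 1))) -> 1
  row 3 [00011]: (((0 OR 0) OR (NOT 0 AND 1)) AND ((0 OR NOT 0) OR (NOT 0 IMPLIES 1))) -> 1
  row 4 [00100]: (((0 OR 0) OR (NOT 0 AND 0)) AND ((0 OR NOT 0) OR (NOT 1 IMPLIES 0))) -> 0
  row 5 [00101]: (((0 OR 0) OR (NOT 0 AND 0)) AND ((0 OR NOT 0) OR (NOT 1 IMPLIES 0))) -> 0
  row 6 [00110]: (((0 OR 0) OR (NOT 0 AND 1)) AND ((0 OR NOT 0) OR (NOT 1 IMPLIES 1))) -> 1
  row 7 [00111]: (((0 OR 0) OR (NOT 0 AND 1)) AND ((0 OR NOT 0) OR (NOT 1 IMPLIES 1))) -> 1
  row 8 [01000]: (((1 OR 1) OR (NOT 0 AND 0)) AND ((1 OR NOT 1) OR (NOT 0 IMPLIES 0))) -> 1
  row 9 [01001]: (((1 OR 1) OR (NOT 0 AND 0)) AND ((1 OR NOT 1) OR (NOT 0 IMPLIES 0))) -> 1
  row 10 [01010]: (((1 OR 1) OR (NOT 0 AND 1)) AND ((1 OR NOT 1) OR (NOT 0 IMPLIES 1))) -> 1
  row 11 [01011]: (((1 OR 1) OR (NOT 0 AND 1)) AND ((1 OR NOT 1) OR (NOT 0 IMPLIES 1))) -> 1
  row 12 [01100]: (((1 OR 1) OR (NOT 0 AND 0)) AND ((1 OR NOT 1) OR (NOT 1 IMPLIES 0))) -> 1
  row 13 [01101]: (((1 OR 1) OR (NOT 0 AND 0)) AND ((1 OR NOT 1) OR (NOT 1 IMPLIES 0))) -> 1
  row 14 [01110]: (((1 OR 1) OR (NOT 0 AND 1)) AND ((1 OR NOT 1) OR (NOT 1 IMPLIES 1))) -> 1
  row 15 [01111]: (((1 OR 1) OR (NOT 0 AND 1)) AND ((1 OR NOT 1) OR (NOT 1 IMPLIES 1))) -> 1
  row 16 [10000]: (((0 OR 0) OR (NOT 1 AND 0)) AND ((0 OR NOT 0) OR (NOT 0 IMPLIES 0))) -> 0
  row 17 [10001]: (((0 OR 0) OR (NOT 1 AND 0)) AND ((0 OR NOT 0) OR (NOT 0 IMPLIES 0))) -> 0
  row 18 [10010]: (((0 OR 0) OR (NOT 1 AND 1)) AND ((0 OR NOT 0) OR (NOT 0 IMPLIES 1))) -> 0
  row 19 [10011]: (((0 OR 0) OR (NOT 1 AND 1)) AND ((0 OR NOT 0) OR (NOT 0 IMPLIES 1))) -> 0
  row 20 [10100]: (((0 OR 0) OR (NOT 1 AND 0)) AND ((0 OR NOT 0) OR (NOT 1 IMPLIES 0))) -> 0
  row 21 [10101]: (((0 OR 0) OR (NOT 1 AND 0)) AND ((0 OR NOT 0) OR (NOT 1 IMPLIES 0))) -> 0
  row 22 [10110]: (((0 OR 0) OR (NOT 1 AND 1)) AND ((0 OR NOT 0) OR (NOT 1 IMPLIES 1))) -> 0
  row 23 [10111]: (((0 OR 0) OR (NOT 1 AND 1)) AND ((0 OR NOT 0) OR (NOT 1 IMPLIES 1))) -> 0
  row 24 [11000]: (((1 OR 1) OR (NOT 1 AND 0)) AND ((1 OR NOT 1) OR (NOT 0 IMPLIES 0))) -> 1
  row 25 [11001]: (((1 OR 1) OR (NOT 1 AND 0)) AND ((1 OR NOT 1) OR (NOT 0 IMPLIES 0))) -> 1
  row 26 [11010]: (((1 OR 1) OR (NOT 1 AND 1)) AND ((1 OR NOT 1) OR (NOT 0 IMPLIES 1))) -> 1
  row 27 [11011]: (((1 OR 1) OR (NOT 1 AND 1)) AND ((1 OR NOT 1) OR (NOT 0 IMPLIES 1))) -> 1
  row 28 [11100]: (((1 OR 1) OR (NOT 1 AND 0)) AND ((1 OR NOT 1) OR (NOT 1 IMPLIES 0))) -> 1
  row 29 [11101]: (((1 OR 1) OR (NOT 1 AND 0)) AND ((1 OR NOT 1) OR (NOT 1 IMPLIES 0))) -> 1
  row 30 [11110]: (((1 OR 1) OR (NOT 1 AND 1)) AND ((1 OR NOT 1) OR (NOT 1 IMPLIES 1))) -> 1
  row 31 [11111]: (((1 OR 1) OR (NOT 1 AND 1)) AND ((1 OR NOT 1) OR (NOT 1 IMPLIES 1))) -> 1
Full result column, 4 rows per line (a,b,c fixed per line; d,e runs 00..11 left to right):
  rows 0-3 [a,b,c=000]: 0011  = hex 3
  rows 4-7 [a,b,c=001]: 0011  = hex 3
  rows 8-11 [a,b,c=010]: 1111  = hex F
  rows 12-15 [a,b,c=011]: 1111  = hex F
  rows 16-19 [a,b,c=100]: 0000  = hex 0
  rows 20-23 [a,b,c=101]: 0000  = hex 0
  rows 24-27 [a,b,c=110]: 1111  = hex F
  rows 28-31 [a,b,c=111]: 1111  = hex F
Output column (row 0 .. row 31) = 00110011111111110000000011111111
Output column grouped in 4s = 0011 0011 1111 1111 0000 0000 1111 1111 = 0x33FF00FF
Convert to decimal digit by digit (value = value*16 + digit):
  3 -> 3
  3*16 + 3 = 51
  51*16 + 15 (F) = 831
  831*16 + 15 (F) = 13311
  13311*16 + 0 = 212976
  212976*16 + 0 = 3407616
  3407616*16 + 15 (F) = 54521871
  54521871*16 + 15 (F) = 872349951
Decimal = 872349951

872349951


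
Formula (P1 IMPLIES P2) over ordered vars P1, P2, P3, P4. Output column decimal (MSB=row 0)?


Formula: (P1 IMPLIES P2) over P1, P2, P3, P4 (16 rows)
Evaluate each row (bits = P1,P2,P3,P4, MSB first):
  row 0 [0000]: (0 IMPLIES 0) -> 1
  row 1 [0001]: (0 IMPLIES 0) -> 1
  row 2 [0010]: (0 IMPLIES 0) -> 1
  row 3 [0011]: (0 IMPLIES 0) -> 1
  row 4 [0100]: (0 IMPLIES 1) -> 1
  row 5 [0101]: (0 IMPLIES 1) -> 1
  row 6 [0110]: (0 IMPLIES 1) -> 1
  row 7 [0111]: (0 IMPLIES 1) -> 1
  row 8 [1000]: (1 IMPLIES 0) -> 0
  row 9 [1001]: (1 IMPLIES 0) -> 0
  row 10 [1010]: (1 IMPLIES 0) -> 0
  row 11 [1011]: (1 IMPLIES 0) -> 0
  row 12 [1100]: (1 IMPLIES 1) -> 1
  row 13 [1101]: (1 IMPLIES 1) -> 1
  row 14 [1110]: (1 IMPLIES 1) -> 1
  row 15 [1111]: (1 IMPLIES 1) -> 1
Full result column, 4 rows per line (P1,P2 fixed per line; P3,P4 runs 00..11 left to right):
  rows 0-3 [P1,P2=00]: 1111  = hex F
  rows 4-7 [P1,P2=01]: 1111  = hex F
  rows 8-11 [P1,P2=10]: 0000  = hex 0
  rows 12-15 [P1,P2=11]: 1111  = hex F
Output column (row 0 .. row 15) = 1111111100001111
Output column grouped in 4s = 1111 1111 0000 1111 = 0xFF0F
Convert to decimal digit by digit (value = value*16 + digit):
  F -> 15
  15*16 + 15 (F) = 255
  255*16 + 0 = 4080
  4080*16 + 15 (F) = 65295
Decimal = 65295

65295


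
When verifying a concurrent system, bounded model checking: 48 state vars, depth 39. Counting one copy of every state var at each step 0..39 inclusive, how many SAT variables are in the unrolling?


BMC unrolls to depth k, creating one copy of each state var for steps 0..k.
Step count = 39 + 1 = 40 (steps 0 through 39)
Vars per step = 48
Total = 48 * 40 = 1920

1920


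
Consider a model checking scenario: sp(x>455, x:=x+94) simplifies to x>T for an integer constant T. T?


Formula: sp(P, x:=E) = exists old_x. (x = E[old_x/x]) AND P[old_x/x] (old_x is the value of x before the assignment; eliminate old_x by solving x = E[old_x/x] for old_x)
Step 1: Precondition P: x>455, i.e. old_x > 455
Step 2: Assignment gives x = old_x + 94, so old_x = x - 94
Step 3: Substitute into P: x - 94 > 455
Step 4: Simplify: x > 455+94 = 549

549


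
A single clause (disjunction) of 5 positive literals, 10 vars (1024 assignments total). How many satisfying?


Step 1: Total=2^10=1024
Step 2: Unsat when all 5 false: 2^5=32
Step 3: Sat=1024-32=992

992


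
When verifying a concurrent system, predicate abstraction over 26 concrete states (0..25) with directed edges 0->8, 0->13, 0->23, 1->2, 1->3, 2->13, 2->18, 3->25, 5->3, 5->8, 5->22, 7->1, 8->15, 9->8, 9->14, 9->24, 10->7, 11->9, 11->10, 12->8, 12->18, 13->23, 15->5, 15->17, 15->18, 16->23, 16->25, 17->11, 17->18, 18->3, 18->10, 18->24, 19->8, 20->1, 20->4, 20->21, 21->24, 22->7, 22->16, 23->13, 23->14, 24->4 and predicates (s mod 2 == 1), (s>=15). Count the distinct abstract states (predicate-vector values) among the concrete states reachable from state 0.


BFS from 0:
Concrete reachable: {0, 1, 2, 3, 4, 5, 7, 8, 9, 10, 11, 13, 14, 15, 16, 17, 18, 22, 23, 24, 25}
Abstract via predicates (s mod 2 == 1), (s>=15):
  (0,0) <- {0, 2, 4, 8, 10, 14}
  (0,1) <- {16, 18, 22, 24}
  (1,0) <- {1, 3, 5, 7, 9, 11, 13}
  (1,1) <- {15, 17, 23, 25}
Distinct abstract states = 4

4


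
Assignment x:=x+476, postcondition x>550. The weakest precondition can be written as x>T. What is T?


Formula: wp(x:=E, P) = P[E/x] (substitute E for x in postcondition)
Step 1: Postcondition: x>550
Step 2: Substitute x+476 for x: x+476>550
Step 3: Solve for x: x > 550-476 = 74

74


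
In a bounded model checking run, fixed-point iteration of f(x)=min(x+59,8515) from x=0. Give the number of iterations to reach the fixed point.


Step 1: x=0, cap=8515, increment=59
Step 2: x grows by 59 each step until capped at 8515; fixed point is x=8515
Step 3: iterations = ceil(8515/59) = 145

145


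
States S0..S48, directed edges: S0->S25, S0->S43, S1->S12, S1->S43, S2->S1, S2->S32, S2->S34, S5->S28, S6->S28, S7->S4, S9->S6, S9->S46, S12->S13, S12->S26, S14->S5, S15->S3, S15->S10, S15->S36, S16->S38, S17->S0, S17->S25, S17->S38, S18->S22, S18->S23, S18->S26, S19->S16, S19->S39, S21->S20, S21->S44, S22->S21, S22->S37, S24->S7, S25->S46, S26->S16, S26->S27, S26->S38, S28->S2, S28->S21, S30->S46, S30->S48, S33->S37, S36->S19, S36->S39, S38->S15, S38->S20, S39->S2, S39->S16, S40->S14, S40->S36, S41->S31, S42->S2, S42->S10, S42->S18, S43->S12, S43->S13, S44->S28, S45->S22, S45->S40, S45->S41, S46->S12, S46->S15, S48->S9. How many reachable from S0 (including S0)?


BFS from S0:
  layer 0: {S0}
  layer 1: {S25, S43}
  layer 2: {S12, S13, S46}
  layer 3: {S15, S26}
  layer 4: {S3, S10, S16, S27, S36, S38}
  layer 5: {S19, S20, S39}
  layer 6: {S2}
  layer 7: {S1, S32, S34}
Reachable set: {S0, S1, S2, S3, S10, S12, S13, S15, S16, S19, S20, S25, S26, S27, S32, S34, S36, S38, S39, S43, S46}
Count = 21

21


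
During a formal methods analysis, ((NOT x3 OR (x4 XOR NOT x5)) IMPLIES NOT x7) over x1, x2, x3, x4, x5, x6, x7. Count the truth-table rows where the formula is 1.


Formula: ((NOT x3 OR (x4 XOR NOT x5)) IMPLIES NOT x7) over 7 vars (128 rows)
Evaluate each row (x1, x2, x3, x4, x5, x6, x7 as bits, MSB first):
  row 0 [0000000]: ((NOT 0 OR (0 XOR NOT 0)) IMPLIES NOT 0) -> 1
  row 1 [0000001]: ((NOT 0 OR (0 XOR NOT 0)) IMPLIES NOT 1) -> 0
  row 2 [0000010]: ((NOT 0 OR (0 XOR NOT 0)) IMPLIES NOT 0) -> 1
  row 3 [0000011]: ((NOT 0 OR (0 XOR NOT 0)) IMPLIES NOT 1) -> 0
  row 4 [0000100]: ((NOT 0 OR (0 XOR NOT 1)) IMPLIES NOT 0) -> 1
  (every remaining row is evaluated the same way; all 128 results are listed next)
Full result column, 8 rows per line (x1,x2,x3,x4 fixed per line; x5,x6,x7 runs 000..111 left to right):
  rows 0-7 [x1,x2,x3,x4=0000]: 10101010  (ones: 4)
  rows 8-15 [x1,x2,x3,x4=0001]: 10101010  (ones: 4)
  rows 16-23 [x1,x2,x3,x4=0010]: 10101111  (ones: 6)
  rows 24-31 [x1,x2,x3,x4=0011]: 11111010  (ones: 6)
  rows 32-39 [x1,x2,x3,x4=0100]: 10101010  (ones: 4)
  rows 40-47 [x1,x2,x3,x4=0101]: 10101010  (ones: 4)
  rows 48-55 [x1,x2,x3,x4=0110]: 10101111  (ones: 6)
  rows 56-63 [x1,x2,x3,x4=0111]: 11111010  (ones: 6)
  rows 64-71 [x1,x2,x3,x4=1000]: 10101010  (ones: 4)
  rows 72-79 [x1,x2,x3,x4=1001]: 10101010  (ones: 4)
  rows 80-87 [x1,x2,x3,x4=1010]: 10101111  (ones: 6)
  rows 88-95 [x1,x2,x3,x4=1011]: 11111010  (ones: 6)
  rows 96-103 [x1,x2,x3,x4=1100]: 10101010  (ones: 4)
  rows 104-111 [x1,x2,x3,x4=1101]: 10101010  (ones: 4)
  rows 112-119 [x1,x2,x3,x4=1110]: 10101111  (ones: 6)
  rows 120-127 [x1,x2,x3,x4=1111]: 11111010  (ones: 6)
Count of 1-rows = 4+4+6+6+4+4+6+6+4+4+6+6+4+4+6+6 = 80

80


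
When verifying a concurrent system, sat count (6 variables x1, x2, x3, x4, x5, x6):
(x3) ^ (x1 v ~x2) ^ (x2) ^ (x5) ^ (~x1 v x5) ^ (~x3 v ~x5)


CNF with 6 clauses over 6 vars (64 assignments).
An assignment satisfies CNF iff every clause has >=1 true literal.
Check each row (bits = x1,x2,x3,x4,x5,x6; clause T/F shown):
  row 0 [000000]: clauses=FTFFTT -> 0
  row 1 [000001]: clauses=FTFFTT -> 0
  row 2 [000010]: clauses=FTFTTT -> 0
  row 3 [000011]: clauses=FTFTTT -> 0
  row 4 [000100]: clauses=FTFFTT -> 0
  (every remaining row is evaluated the same way; all 64 results are listed next)
Full result column, 8 rows per line (x1,x2,x3 fixed per line; x4,x5,x6 runs 000..111 left to right):
  rows 0-7 [x1,x2,x3=000]: 00000000  (ones: 0)
  rows 8-15 [x1,x2,x3=001]: 00000000  (ones: 0)
  rows 16-23 [x1,x2,x3=010]: 00000000  (ones: 0)
  rows 24-31 [x1,x2,x3=011]: 00000000  (ones: 0)
  rows 32-39 [x1,x2,x3=100]: 00000000  (ones: 0)
  rows 40-47 [x1,x2,x3=101]: 00000000  (ones: 0)
  rows 48-55 [x1,x2,x3=110]: 00000000  (ones: 0)
  rows 56-63 [x1,x2,x3=111]: 00000000  (ones: 0)
Satisfying assignments = 0+0+0+0+0+0+0+0 = 0

0


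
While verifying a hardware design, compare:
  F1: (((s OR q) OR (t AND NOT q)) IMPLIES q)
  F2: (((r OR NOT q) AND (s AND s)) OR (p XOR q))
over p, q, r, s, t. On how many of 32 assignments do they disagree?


F1 = (((s OR q) OR (t AND NOT q)) IMPLIES q)
F2 = (((r OR NOT q) AND (s AND s)) OR (p XOR q))
Evaluate both on each of 32 rows (bits = p,q,r,s,t):
  row 0 [00000]: F1=1 F2=0 (differ) -> 1
  row 1 [00001]: F1=0 F2=0 -> 0
  row 2 [00010]: F1=0 F2=1 (differ) -> 1
  row 3 [00011]: F1=0 F2=1 (differ) -> 1
  row 4 [00100]: F1=1 F2=0 (differ) -> 1
  row 5 [00101]: F1=0 F2=0 -> 0
  row 6 [00110]: F1=0 F2=1 (differ) -> 1
  row 7 [00111]: F1=0 F2=1 (differ) -> 1
  row 8 [01000]: F1=1 F2=1 -> 0
  row 9 [01001]: F1=1 F2=1 -> 0
  row 10 [01010]: F1=1 F2=1 -> 0
  row 11 [01011]: F1=1 F2=1 -> 0
  row 12 [01100]: F1=1 F2=1 -> 0
  row 13 [01101]: F1=1 F2=1 -> 0
  row 14 [01110]: F1=1 F2=1 -> 0
  row 15 [01111]: F1=1 F2=1 -> 0
  row 16 [10000]: F1=1 F2=1 -> 0
  row 17 [10001]: F1=0 F2=1 (differ) -> 1
  row 18 [10010]: F1=0 F2=1 (differ) -> 1
  row 19 [10011]: F1=0 F2=1 (differ) -> 1
  row 20 [10100]: F1=1 F2=1 -> 0
  row 21 [10101]: F1=0 F2=1 (differ) -> 1
  row 22 [10110]: F1=0 F2=1 (differ) -> 1
  row 23 [10111]: F1=0 F2=1 (differ) -> 1
  row 24 [11000]: F1=1 F2=0 (differ) -> 1
  row 25 [11001]: F1=1 F2=0 (differ) -> 1
  row 26 [11010]: F1=1 F2=0 (differ) -> 1
  row 27 [11011]: F1=1 F2=0 (differ) -> 1
  row 28 [11100]: F1=1 F2=0 (differ) -> 1
  row 29 [11101]: F1=1 F2=0 (differ) -> 1
  row 30 [11110]: F1=1 F2=1 -> 0
  row 31 [11111]: F1=1 F2=1 -> 0
Full result column, 8 rows per line (p,q fixed per line; r,s,t runs 000..111 left to right):
  rows 0-7 [p,q=00]: 10111011  (ones: 6)
  rows 8-15 [p,q=01]: 00000000  (ones: 0)
  rows 16-23 [p,q=10]: 01110111  (ones: 6)
  rows 24-31 [p,q=11]: 11111100  (ones: 6)
Disagreements = 6+0+6+6 = 18

18


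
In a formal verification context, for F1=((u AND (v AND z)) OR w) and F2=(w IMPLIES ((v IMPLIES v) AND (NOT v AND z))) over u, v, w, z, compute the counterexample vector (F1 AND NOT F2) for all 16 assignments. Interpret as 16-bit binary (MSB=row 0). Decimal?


F1 = ((u AND (v AND z)) OR w)
F2 = (w IMPLIES ((v IMPLIES v) AND (NOT v AND z)))
Counterexample to F1=>F2 is where F1=1 and F2=0.
Evaluate each row (bits = u,v,w,z, MSB first):
  row 0 [0000]: F1=0 F2=1 -> F1&~F2 -> 0
  row 1 [0001]: F1=0 F2=1 -> F1&~F2 -> 0
  row 2 [0010]: F1=1 F2=0 -> F1&~F2 -> 1
  row 3 [0011]: F1=1 F2=1 -> F1&~F2 -> 0
  row 4 [0100]: F1=0 F2=1 -> F1&~F2 -> 0
  row 5 [0101]: F1=0 F2=1 -> F1&~F2 -> 0
  row 6 [0110]: F1=1 F2=0 -> F1&~F2 -> 1
  row 7 [0111]: F1=1 F2=0 -> F1&~F2 -> 1
  row 8 [1000]: F1=0 F2=1 -> F1&~F2 -> 0
  row 9 [1001]: F1=0 F2=1 -> F1&~F2 -> 0
  row 10 [1010]: F1=1 F2=0 -> F1&~F2 -> 1
  row 11 [1011]: F1=1 F2=1 -> F1&~F2 -> 0
  row 12 [1100]: F1=0 F2=1 -> F1&~F2 -> 0
  row 13 [1101]: F1=1 F2=1 -> F1&~F2 -> 0
  row 14 [1110]: F1=1 F2=0 -> F1&~F2 -> 1
  row 15 [1111]: F1=1 F2=0 -> F1&~F2 -> 1
Full result column, 4 rows per line (u,v fixed per line; w,z runs 00..11 left to right):
  rows 0-3 [u,v=00]: 0010  = hex 2
  rows 4-7 [u,v=01]: 0011  = hex 3
  rows 8-11 [u,v=10]: 0010  = hex 2
  rows 12-15 [u,v=11]: 0011  = hex 3
Counterexample vector (row 0 .. row 15) = 0010001100100011
Output column grouped in 4s = 0010 0011 0010 0011 = 0x2323
Convert to decimal digit by digit (value = value*16 + digit):
  2 -> 2
  2*16 + 3 = 35
  35*16 + 2 = 562
  562*16 + 3 = 8995
Decimal = 8995

8995


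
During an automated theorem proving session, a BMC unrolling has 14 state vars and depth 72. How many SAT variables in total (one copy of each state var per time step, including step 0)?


BMC unrolls to depth k, creating one copy of each state var for steps 0..k.
Step count = 72 + 1 = 73 (steps 0 through 72)
Vars per step = 14
Total = 14 * 73 = 1022

1022


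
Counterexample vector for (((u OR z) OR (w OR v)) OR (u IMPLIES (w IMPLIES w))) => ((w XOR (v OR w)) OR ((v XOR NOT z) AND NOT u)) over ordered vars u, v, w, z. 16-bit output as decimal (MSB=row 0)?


F1 = (((u OR z) OR (w OR v)) OR (u IMPLIES (w IMPLIES w)))
F2 = ((w XOR (v OR w)) OR ((v XOR NOT z) AND NOT u))
Counterexample to F1=>F2 is where F1=1 and F2=0.
Evaluate each row (bits = u,v,w,z, MSB first):
  row 0 [0000]: F1=1 F2=1 -> F1&~F2 -> 0
  row 1 [0001]: F1=1 F2=0 -> F1&~F2 -> 1
  row 2 [0010]: F1=1 F2=1 -> F1&~F2 -> 0
  row 3 [0011]: F1=1 F2=0 -> F1&~F2 -> 1
  row 4 [0100]: F1=1 F2=1 -> F1&~F2 -> 0
  row 5 [0101]: F1=1 F2=1 -> F1&~F2 -> 0
  row 6 [0110]: F1=1 F2=0 -> F1&~F2 -> 1
  row 7 [0111]: F1=1 F2=1 -> F1&~F2 -> 0
  row 8 [1000]: F1=1 F2=0 -> F1&~F2 -> 1
  row 9 [1001]: F1=1 F2=0 -> F1&~F2 -> 1
  row 10 [1010]: F1=1 F2=0 -> F1&~F2 -> 1
  row 11 [1011]: F1=1 F2=0 -> F1&~F2 -> 1
  row 12 [1100]: F1=1 F2=1 -> F1&~F2 -> 0
  row 13 [1101]: F1=1 F2=1 -> F1&~F2 -> 0
  row 14 [1110]: F1=1 F2=0 -> F1&~F2 -> 1
  row 15 [1111]: F1=1 F2=0 -> F1&~F2 -> 1
Full result column, 4 rows per line (u,v fixed per line; w,z runs 00..11 left to right):
  rows 0-3 [u,v=00]: 0101  = hex 5
  rows 4-7 [u,v=01]: 0010  = hex 2
  rows 8-11 [u,v=10]: 1111  = hex F
  rows 12-15 [u,v=11]: 0011  = hex 3
Counterexample vector (row 0 .. row 15) = 0101001011110011
Output column grouped in 4s = 0101 0010 1111 0011 = 0x52F3
Convert to decimal digit by digit (value = value*16 + digit):
  5 -> 5
  5*16 + 2 = 82
  82*16 + 15 (F) = 1327
  1327*16 + 3 = 21235
Decimal = 21235

21235


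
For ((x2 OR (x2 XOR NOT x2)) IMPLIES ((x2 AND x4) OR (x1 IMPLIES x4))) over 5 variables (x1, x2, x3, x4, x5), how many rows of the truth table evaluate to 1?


Formula: ((x2 OR (x2 XOR NOT x2)) IMPLIES ((x2 AND x4) OR (x1 IMPLIES x4))) over 5 vars (32 rows)
Evaluate each row (x1, x2, x3, x4, x5 as bits, MSB first):
  row 0 [00000]: ((0 OR (0 XOR NOT 0)) IMPLIES ((0 AND 0) OR (0 IMPLIES 0))) -> 1
  row 1 [00001]: ((0 OR (0 XOR NOT 0)) IMPLIES ((0 AND 0) OR (0 IMPLIES 0))) -> 1
  row 2 [00010]: ((0 OR (0 XOR NOT 0)) IMPLIES ((0 AND 1) OR (0 IMPLIES 1))) -> 1
  row 3 [00011]: ((0 OR (0 XOR NOT 0)) IMPLIES ((0 AND 1) OR (0 IMPLIES 1))) -> 1
  row 4 [00100]: ((0 OR (0 XOR NOT 0)) IMPLIES ((0 AND 0) OR (0 IMPLIES 0))) -> 1
  row 5 [00101]: ((0 OR (0 XOR NOT 0)) IMPLIES ((0 AND 0) OR (0 IMPLIES 0))) -> 1
  row 6 [00110]: ((0 OR (0 XOR NOT 0)) IMPLIES ((0 AND 1) OR (0 IMPLIES 1))) -> 1
  row 7 [00111]: ((0 OR (0 XOR NOT 0)) IMPLIES ((0 AND 1) OR (0 IMPLIES 1))) -> 1
  row 8 [01000]: ((1 OR (1 XOR NOT 1)) IMPLIES ((1 AND 0) OR (0 IMPLIES 0))) -> 1
  row 9 [01001]: ((1 OR (1 XOR NOT 1)) IMPLIES ((1 AND 0) OR (0 IMPLIES 0))) -> 1
  row 10 [01010]: ((1 OR (1 XOR NOT 1)) IMPLIES ((1 AND 1) OR (0 IMPLIES 1))) -> 1
  row 11 [01011]: ((1 OR (1 XOR NOT 1)) IMPLIES ((1 AND 1) OR (0 IMPLIES 1))) -> 1
  row 12 [01100]: ((1 OR (1 XOR NOT 1)) IMPLIES ((1 AND 0) OR (0 IMPLIES 0))) -> 1
  row 13 [01101]: ((1 OR (1 XOR NOT 1)) IMPLIES ((1 AND 0) OR (0 IMPLIES 0))) -> 1
  row 14 [01110]: ((1 OR (1 XOR NOT 1)) IMPLIES ((1 AND 1) OR (0 IMPLIES 1))) -> 1
  row 15 [01111]: ((1 OR (1 XOR NOT 1)) IMPLIES ((1 AND 1) OR (0 IMPLIES 1))) -> 1
  row 16 [10000]: ((0 OR (0 XOR NOT 0)) IMPLIES ((0 AND 0) OR (1 IMPLIES 0))) -> 0
  row 17 [10001]: ((0 OR (0 XOR NOT 0)) IMPLIES ((0 AND 0) OR (1 IMPLIES 0))) -> 0
  row 18 [10010]: ((0 OR (0 XOR NOT 0)) IMPLIES ((0 AND 1) OR (1 IMPLIES 1))) -> 1
  row 19 [10011]: ((0 OR (0 XOR NOT 0)) IMPLIES ((0 AND 1) OR (1 IMPLIES 1))) -> 1
  row 20 [10100]: ((0 OR (0 XOR NOT 0)) IMPLIES ((0 AND 0) OR (1 IMPLIES 0))) -> 0
  row 21 [10101]: ((0 OR (0 XOR NOT 0)) IMPLIES ((0 AND 0) OR (1 IMPLIES 0))) -> 0
  row 22 [10110]: ((0 OR (0 XOR NOT 0)) IMPLIES ((0 AND 1) OR (1 IMPLIES 1))) -> 1
  row 23 [10111]: ((0 OR (0 XOR NOT 0)) IMPLIES ((0 AND 1) OR (1 IMPLIES 1))) -> 1
  row 24 [11000]: ((1 OR (1 XOR NOT 1)) IMPLIES ((1 AND 0) OR (1 IMPLIES 0))) -> 0
  row 25 [11001]: ((1 OR (1 XOR NOT 1)) IMPLIES ((1 AND 0) OR (1 IMPLIES 0))) -> 0
  row 26 [11010]: ((1 OR (1 XOR NOT 1)) IMPLIES ((1 AND 1) OR (1 IMPLIES 1))) -> 1
  row 27 [11011]: ((1 OR (1 XOR NOT 1)) IMPLIES ((1 AND 1) OR (1 IMPLIES 1))) -> 1
  row 28 [11100]: ((1 OR (1 XOR NOT 1)) IMPLIES ((1 AND 0) OR (1 IMPLIES 0))) -> 0
  row 29 [11101]: ((1 OR (1 XOR NOT 1)) IMPLIES ((1 AND 0) OR (1 IMPLIES 0))) -> 0
  row 30 [11110]: ((1 OR (1 XOR NOT 1)) IMPLIES ((1 AND 1) OR (1 IMPLIES 1))) -> 1
  row 31 [11111]: ((1 OR (1 XOR NOT 1)) IMPLIES ((1 AND 1) OR (1 IMPLIES 1))) -> 1
Full result column, 8 rows per line (x1,x2 fixed per line; x3,x4,x5 runs 000..111 left to right):
  rows 0-7 [x1,x2=00]: 11111111  (ones: 8)
  rows 8-15 [x1,x2=01]: 11111111  (ones: 8)
  rows 16-23 [x1,x2=10]: 00110011  (ones: 4)
  rows 24-31 [x1,x2=11]: 00110011  (ones: 4)
Count of 1-rows = 8+8+4+4 = 24

24


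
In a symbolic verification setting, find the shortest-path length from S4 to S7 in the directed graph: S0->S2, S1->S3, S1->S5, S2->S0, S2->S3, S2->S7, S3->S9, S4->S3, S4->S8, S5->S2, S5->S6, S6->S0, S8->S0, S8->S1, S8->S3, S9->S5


BFS layer-by-layer from S4:
  dist 0: {S4}
  dist 1: {S3, S8}
  dist 2: {S0, S1, S9}
  dist 3: {S2, S5}
  dist 4: {S6, S7}
  -> S7 reached at distance 4
Shortest path length = 4

4


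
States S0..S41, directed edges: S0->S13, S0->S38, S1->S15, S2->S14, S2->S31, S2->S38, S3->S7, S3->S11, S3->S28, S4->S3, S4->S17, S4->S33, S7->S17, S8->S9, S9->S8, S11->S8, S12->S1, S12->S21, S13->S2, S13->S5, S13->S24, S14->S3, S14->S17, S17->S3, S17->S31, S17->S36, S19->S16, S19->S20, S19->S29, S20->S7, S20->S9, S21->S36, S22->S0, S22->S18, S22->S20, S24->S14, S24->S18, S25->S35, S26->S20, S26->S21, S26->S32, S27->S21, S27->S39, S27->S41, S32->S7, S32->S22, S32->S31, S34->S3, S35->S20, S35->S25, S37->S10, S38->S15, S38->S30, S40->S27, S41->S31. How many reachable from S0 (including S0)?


BFS from S0:
  layer 0: {S0}
  layer 1: {S13, S38}
  layer 2: {S2, S5, S15, S24, S30}
  layer 3: {S14, S18, S31}
  layer 4: {S3, S17}
  layer 5: {S7, S11, S28, S36}
  layer 6: {S8}
  layer 7: {S9}
Reachable set: {S0, S2, S3, S5, S7, S8, S9, S11, S13, S14, S15, S17, S18, S24, S28, S30, S31, S36, S38}
Count = 19

19


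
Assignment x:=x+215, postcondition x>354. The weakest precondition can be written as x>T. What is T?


Formula: wp(x:=E, P) = P[E/x] (substitute E for x in postcondition)
Step 1: Postcondition: x>354
Step 2: Substitute x+215 for x: x+215>354
Step 3: Solve for x: x > 354-215 = 139

139


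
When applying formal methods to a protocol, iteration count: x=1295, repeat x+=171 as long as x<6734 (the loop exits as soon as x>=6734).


Step 1: x goes from 1295 toward 6734 by 171; the body runs while x<6734, so iterations = ceil((bound-start)/step)
Step 2: Distance=5439
Step 3: ceil(5439/171)=32

32


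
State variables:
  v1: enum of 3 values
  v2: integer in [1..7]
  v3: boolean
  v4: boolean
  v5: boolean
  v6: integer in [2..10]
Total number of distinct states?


State space = product of domain sizes of all variables.
Domain sizes:
  v1 (enum of 3 values): 3
  v2 (integer in [1..7]): 7
  v3 (boolean): 2
  v4 (boolean): 2
  v5 (boolean): 2
  v6 (integer in [2..10]): 9
Product = 3 * 7 * 2 * 2 * 2 * 9 = 1512

1512


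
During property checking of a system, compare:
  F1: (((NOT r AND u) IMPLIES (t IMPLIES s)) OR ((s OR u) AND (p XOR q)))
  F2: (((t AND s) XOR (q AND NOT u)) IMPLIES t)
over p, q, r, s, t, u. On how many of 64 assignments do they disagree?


F1 = (((NOT r AND u) IMPLIES (t IMPLIES s)) OR ((s OR u) AND (p XOR q)))
F2 = (((t AND s) XOR (q AND NOT u)) IMPLIES t)
Evaluate both on each of 64 rows (bits = p,q,r,s,t,u):
  row 0 [000000]: F1=1 F2=1 -> 0
  row 1 [000001]: F1=1 F2=1 -> 0
  row 2 [000010]: F1=1 F2=1 -> 0
  row 3 [000011]: F1=0 F2=1 (differ) -> 1
  row 4 [000100]: F1=1 F2=1 -> 0
  (every remaining row is evaluated the same way; all 64 results are listed next)
Full result column, 8 rows per line (p,q,r fixed per line; s,t,u runs 000..111 left to right):
  rows 0-7 [p,q,r=000]: 00010000  (ones: 1)
  rows 8-15 [p,q,r=001]: 00000000  (ones: 0)
  rows 16-23 [p,q,r=010]: 10001000  (ones: 2)
  rows 24-31 [p,q,r=011]: 10001000  (ones: 2)
  rows 32-39 [p,q,r=100]: 00000000  (ones: 0)
  rows 40-47 [p,q,r=101]: 00000000  (ones: 0)
  rows 48-55 [p,q,r=110]: 10011000  (ones: 3)
  rows 56-63 [p,q,r=111]: 10001000  (ones: 2)
Disagreements = 1+0+2+2+0+0+3+2 = 10

10


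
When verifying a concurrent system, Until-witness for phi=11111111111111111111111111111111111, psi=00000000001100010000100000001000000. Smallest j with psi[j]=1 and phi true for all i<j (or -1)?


(phi U psi) at 0: need smallest j with psi[j]=1 and phi[i]=1 for all i in [0,j).
Scan from step 0:
  step 0: phi=1, psi=0 -> continue
  step 1: phi=1, psi=0 -> continue
  step 2: phi=1, psi=0 -> continue
  step 3: phi=1, psi=0 -> continue
  step 10: psi=1 and phi held for [0,10) -> witness found
Witness step = 10

10


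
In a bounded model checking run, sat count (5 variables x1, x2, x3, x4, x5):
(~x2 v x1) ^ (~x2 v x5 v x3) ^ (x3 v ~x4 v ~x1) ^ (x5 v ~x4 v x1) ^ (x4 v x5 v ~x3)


CNF with 5 clauses over 5 vars (32 assignments).
An assignment satisfies CNF iff every clause has >=1 true literal.
Check each row (bits = x1,x2,x3,x4,x5; clause T/F shown):
  row 0 [00000]: clauses=TTTTT -> 1
  row 1 [00001]: clauses=TTTTT -> 1
  row 2 [00010]: clauses=TTTFT -> 0
  row 3 [00011]: clauses=TTTTT -> 1
  row 4 [00100]: clauses=TTTTF -> 0
  row 5 [00101]: clauses=TTTTT -> 1
  row 6 [00110]: clauses=TTTFT -> 0
  row 7 [00111]: clauses=TTTTT -> 1
  row 8 [01000]: clauses=FFTTT -> 0
  row 9 [01001]: clauses=FTTTT -> 0
  row 10 [01010]: clauses=FFTFT -> 0
  row 11 [01011]: clauses=FTTTT -> 0
  row 12 [01100]: clauses=FTTTF -> 0
  row 13 [01101]: clauses=FTTTT -> 0
  row 14 [01110]: clauses=FTTFT -> 0
  row 15 [01111]: clauses=FTTTT -> 0
  row 16 [10000]: clauses=TTTTT -> 1
  row 17 [10001]: clauses=TTTTT -> 1
  row 18 [10010]: clauses=TTFTT -> 0
  row 19 [10011]: clauses=TTFTT -> 0
  row 20 [10100]: clauses=TTTTF -> 0
  row 21 [10101]: clauses=TTTTT -> 1
  row 22 [10110]: clauses=TTTTT -> 1
  row 23 [10111]: clauses=TTTTT -> 1
  row 24 [11000]: clauses=TFTTT -> 0
  row 25 [11001]: clauses=TTTTT -> 1
  row 26 [11010]: clauses=TFFTT -> 0
  row 27 [11011]: clauses=TTFTT -> 0
  row 28 [11100]: clauses=TTTTF -> 0
  row 29 [11101]: clauses=TTTTT -> 1
  row 30 [11110]: clauses=TTTTT -> 1
  row 31 [11111]: clauses=TTTTT -> 1
Full result column, 8 rows per line (x1,x2 fixed per line; x3,x4,x5 runs 000..111 left to right):
  rows 0-7 [x1,x2=00]: 11010101  (ones: 5)
  rows 8-15 [x1,x2=01]: 00000000  (ones: 0)
  rows 16-23 [x1,x2=10]: 11000111  (ones: 5)
  rows 24-31 [x1,x2=11]: 01000111  (ones: 4)
Satisfying assignments = 5+0+5+4 = 14

14


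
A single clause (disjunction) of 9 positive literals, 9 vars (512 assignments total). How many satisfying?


Step 1: Total=2^9=512
Step 2: Unsat when all 9 false: 2^0=1
Step 3: Sat=512-1=511

511


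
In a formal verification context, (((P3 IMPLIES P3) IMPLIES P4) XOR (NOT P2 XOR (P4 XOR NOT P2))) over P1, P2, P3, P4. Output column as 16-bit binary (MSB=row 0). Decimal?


Formula: (((P3 IMPLIES P3) IMPLIES P4) XOR (NOT P2 XOR (P4 XOR NOT P2))) over P1, P2, P3, P4 (16 rows)
Evaluate each row (bits = P1,P2,P3,P4, MSB first):
  row 0 [0000]: (((0 IMPLIES 0) IMPLIES 0) XOR (NOT 0 XOR (0 XOR NOT 0))) -> 0
  row 1 [0001]: (((0 IMPLIES 0) IMPLIES 1) XOR (NOT 0 XOR (1 XOR NOT 0))) -> 0
  row 2 [0010]: (((1 IMPLIES 1) IMPLIES 0) XOR (NOT 0 XOR (0 XOR NOT 0))) -> 0
  row 3 [0011]: (((1 IMPLIES 1) IMPLIES 1) XOR (NOT 0 XOR (1 XOR NOT 0))) -> 0
  row 4 [0100]: (((0 IMPLIES 0) IMPLIES 0) XOR (NOT 1 XOR (0 XOR NOT 1))) -> 0
  row 5 [0101]: (((0 IMPLIES 0) IMPLIES 1) XOR (NOT 1 XOR (1 XOR NOT 1))) -> 0
  row 6 [0110]: (((1 IMPLIES 1) IMPLIES 0) XOR (NOT 1 XOR (0 XOR NOT 1))) -> 0
  row 7 [0111]: (((1 IMPLIES 1) IMPLIES 1) XOR (NOT 1 XOR (1 XOR NOT 1))) -> 0
  row 8 [1000]: (((0 IMPLIES 0) IMPLIES 0) XOR (NOT 0 XOR (0 XOR NOT 0))) -> 0
  row 9 [1001]: (((0 IMPLIES 0) IMPLIES 1) XOR (NOT 0 XOR (1 XOR NOT 0))) -> 0
  row 10 [1010]: (((1 IMPLIES 1) IMPLIES 0) XOR (NOT 0 XOR (0 XOR NOT 0))) -> 0
  row 11 [1011]: (((1 IMPLIES 1) IMPLIES 1) XOR (NOT 0 XOR (1 XOR NOT 0))) -> 0
  row 12 [1100]: (((0 IMPLIES 0) IMPLIES 0) XOR (NOT 1 XOR (0 XOR NOT 1))) -> 0
  row 13 [1101]: (((0 IMPLIES 0) IMPLIES 1) XOR (NOT 1 XOR (1 XOR NOT 1))) -> 0
  row 14 [1110]: (((1 IMPLIES 1) IMPLIES 0) XOR (NOT 1 XOR (0 XOR NOT 1))) -> 0
  row 15 [1111]: (((1 IMPLIES 1) IMPLIES 1) XOR (NOT 1 XOR (1 XOR NOT 1))) -> 0
Full result column, 4 rows per line (P1,P2 fixed per line; P3,P4 runs 00..11 left to right):
  rows 0-3 [P1,P2=00]: 0000  = hex 0
  rows 4-7 [P1,P2=01]: 0000  = hex 0
  rows 8-11 [P1,P2=10]: 0000  = hex 0
  rows 12-15 [P1,P2=11]: 0000  = hex 0
Output column (row 0 .. row 15) = 0000000000000000
Output column grouped in 4s = 0000 0000 0000 0000 = 0x0000
Convert to decimal digit by digit (value = value*16 + digit):
  0 -> 0
  0*16 + 0 = 0
  0*16 + 0 = 0
  0*16 + 0 = 0
Decimal = 0

0


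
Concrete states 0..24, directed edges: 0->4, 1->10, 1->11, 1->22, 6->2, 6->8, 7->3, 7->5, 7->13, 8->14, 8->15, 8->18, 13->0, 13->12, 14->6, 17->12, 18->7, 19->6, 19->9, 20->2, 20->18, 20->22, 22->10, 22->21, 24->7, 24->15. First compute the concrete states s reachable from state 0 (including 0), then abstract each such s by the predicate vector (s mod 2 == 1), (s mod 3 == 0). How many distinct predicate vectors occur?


BFS from 0:
Concrete reachable: {0, 4}
Abstract via predicates (s mod 2 == 1), (s mod 3 == 0):
  (0,0) <- {4}
  (0,1) <- {0}
Distinct abstract states = 2

2


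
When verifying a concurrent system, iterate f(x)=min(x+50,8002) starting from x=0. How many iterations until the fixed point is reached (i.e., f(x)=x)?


Step 1: x=0, cap=8002, increment=50
Step 2: x grows by 50 each step until capped at 8002; fixed point is x=8002
Step 3: iterations = ceil(8002/50) = 161

161


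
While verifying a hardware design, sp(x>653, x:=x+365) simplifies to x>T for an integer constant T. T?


Formula: sp(P, x:=E) = exists old_x. (x = E[old_x/x]) AND P[old_x/x] (old_x is the value of x before the assignment; eliminate old_x by solving x = E[old_x/x] for old_x)
Step 1: Precondition P: x>653, i.e. old_x > 653
Step 2: Assignment gives x = old_x + 365, so old_x = x - 365
Step 3: Substitute into P: x - 365 > 653
Step 4: Simplify: x > 653+365 = 1018

1018


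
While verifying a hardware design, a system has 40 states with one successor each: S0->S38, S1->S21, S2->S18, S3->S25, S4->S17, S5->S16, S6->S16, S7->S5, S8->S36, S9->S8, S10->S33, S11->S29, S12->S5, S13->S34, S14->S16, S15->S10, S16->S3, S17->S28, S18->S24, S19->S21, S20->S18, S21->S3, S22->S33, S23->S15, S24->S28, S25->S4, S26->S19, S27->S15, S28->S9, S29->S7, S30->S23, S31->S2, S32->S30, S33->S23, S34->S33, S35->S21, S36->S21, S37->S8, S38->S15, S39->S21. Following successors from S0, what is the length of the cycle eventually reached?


Trace from S0 until a state repeats:
  S0 -> S38 -> S15 -> S10 -> S33 -> S23 -> S15
S15 first seen at step 2, revisited at step 6.
Cycle length = 6 - 2 = 4

4
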